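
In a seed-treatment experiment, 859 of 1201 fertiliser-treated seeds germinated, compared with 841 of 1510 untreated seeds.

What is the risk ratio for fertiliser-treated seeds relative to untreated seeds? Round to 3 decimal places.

RR ≈ 1.284

risk, fertiliser-treated seeds = 859/1201 = 0.7152
risk, untreated seeds = 841/1510 = 0.5570
RR = 0.7152 / 0.5570 = 1.284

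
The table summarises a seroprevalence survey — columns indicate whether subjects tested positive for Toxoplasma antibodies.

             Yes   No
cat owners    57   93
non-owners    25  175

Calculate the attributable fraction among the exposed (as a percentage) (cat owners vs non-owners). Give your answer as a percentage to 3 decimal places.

AR% = 67.105%

risk, cat owners = 57/150 = 0.3800
risk, non-owners = 25/200 = 0.1250
AR% = (0.3800 − 0.1250) / 0.3800 = 0.6711 → 67.105%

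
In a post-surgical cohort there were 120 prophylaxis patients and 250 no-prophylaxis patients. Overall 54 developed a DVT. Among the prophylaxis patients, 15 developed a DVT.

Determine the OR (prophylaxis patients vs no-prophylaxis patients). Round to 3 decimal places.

0.773

prophylaxis patients without the outcome: 120 − 15 = 105
no-prophylaxis patients with the outcome: 54 − 15 = 39
no-prophylaxis patients without the outcome: 250 − 39 = 211
odds, prophylaxis patients = 15/105 = 0.1429
odds, no-prophylaxis patients = 39/211 = 0.1848
OR = 0.1429 / 0.1848 = 0.773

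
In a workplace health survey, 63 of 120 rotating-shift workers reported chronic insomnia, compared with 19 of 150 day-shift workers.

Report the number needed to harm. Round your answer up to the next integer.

risk, rotating-shift workers = 63/120 = 0.525000
risk, day-shift workers = 19/150 = 0.126667
absolute risk difference = 0.398333
1 / 0.398333 = 2.510 → round up → 3

3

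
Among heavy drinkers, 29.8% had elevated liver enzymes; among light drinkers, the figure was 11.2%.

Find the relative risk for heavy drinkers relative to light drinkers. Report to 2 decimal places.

RR = 0.2980 / 0.1120 = 2.66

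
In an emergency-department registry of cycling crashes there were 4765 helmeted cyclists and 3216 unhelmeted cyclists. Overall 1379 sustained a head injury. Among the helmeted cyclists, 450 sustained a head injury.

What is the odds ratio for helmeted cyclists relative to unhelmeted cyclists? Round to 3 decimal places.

helmeted cyclists without the outcome: 4765 − 450 = 4315
unhelmeted cyclists with the outcome: 1379 − 450 = 929
unhelmeted cyclists without the outcome: 3216 − 929 = 2287
odds, helmeted cyclists = 450/4315 = 0.1043
odds, unhelmeted cyclists = 929/2287 = 0.4062
OR = 0.1043 / 0.4062 = 0.257

0.257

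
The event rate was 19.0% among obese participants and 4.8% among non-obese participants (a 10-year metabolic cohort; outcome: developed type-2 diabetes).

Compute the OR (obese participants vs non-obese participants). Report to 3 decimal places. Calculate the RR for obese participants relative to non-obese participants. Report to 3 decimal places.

odds, obese participants = 0.19000/0.81000 = 0.23457
odds, non-obese participants = 0.04800/0.95200 = 0.05042
OR = 0.23457 / 0.05042 = 4.652
RR = 0.19000 / 0.04800 = 3.958

OR = 4.652; RR = 3.958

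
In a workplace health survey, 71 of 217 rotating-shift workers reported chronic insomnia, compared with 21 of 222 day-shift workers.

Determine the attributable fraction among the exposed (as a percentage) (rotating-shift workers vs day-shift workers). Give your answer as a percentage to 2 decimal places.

risk, rotating-shift workers = 71/217 = 0.3272
risk, day-shift workers = 21/222 = 0.0946
AR% = (0.3272 − 0.0946) / 0.3272 = 0.7109 → 71.09%

71.09%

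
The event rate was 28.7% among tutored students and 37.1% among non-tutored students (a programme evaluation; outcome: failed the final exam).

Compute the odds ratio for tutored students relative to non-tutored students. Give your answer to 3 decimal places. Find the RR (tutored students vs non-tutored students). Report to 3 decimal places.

odds, tutored students = 0.2870/0.7130 = 0.4025
odds, non-tutored students = 0.3710/0.6290 = 0.5898
OR = 0.4025 / 0.5898 = 0.682
RR = 0.2870 / 0.3710 = 0.774

OR = 0.682; RR = 0.774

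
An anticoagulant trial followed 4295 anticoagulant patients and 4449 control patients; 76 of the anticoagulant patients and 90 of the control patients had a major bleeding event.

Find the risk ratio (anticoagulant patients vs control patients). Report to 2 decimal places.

risk, anticoagulant patients = 76/4295 = 0.01769
risk, control patients = 90/4449 = 0.02023
RR = 0.01769 / 0.02023 = 0.87

0.87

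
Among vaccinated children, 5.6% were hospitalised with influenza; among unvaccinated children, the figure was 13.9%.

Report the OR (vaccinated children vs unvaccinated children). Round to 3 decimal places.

odds, vaccinated children = 0.0560/0.9440 = 0.0593
odds, unvaccinated children = 0.1390/0.8610 = 0.1614
OR = 0.0593 / 0.1614 = 0.367

OR = 0.367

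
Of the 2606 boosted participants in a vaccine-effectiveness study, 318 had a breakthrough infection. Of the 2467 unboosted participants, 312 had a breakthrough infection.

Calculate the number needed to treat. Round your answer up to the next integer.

NNT ≈ 226

risk, boosted participants = 318/2606 = 0.122026
risk, unboosted participants = 312/2467 = 0.126469
absolute risk difference = 0.004443
1 / 0.004443 = 225.073 → round up → 226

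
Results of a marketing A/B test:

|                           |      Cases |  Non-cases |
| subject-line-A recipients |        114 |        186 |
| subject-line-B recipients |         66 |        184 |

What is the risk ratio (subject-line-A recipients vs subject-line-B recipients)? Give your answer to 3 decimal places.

RR = 1.439

risk, subject-line-A recipients = 114/300 = 0.3800
risk, subject-line-B recipients = 66/250 = 0.2640
RR = 0.3800 / 0.2640 = 1.439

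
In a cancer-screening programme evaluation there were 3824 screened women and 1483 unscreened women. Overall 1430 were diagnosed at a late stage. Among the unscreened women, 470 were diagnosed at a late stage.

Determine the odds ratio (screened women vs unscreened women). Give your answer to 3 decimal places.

screened women with the outcome: 1430 − 470 = 960
screened women without the outcome: 3824 − 960 = 2864
unscreened women without the outcome: 1483 − 470 = 1013
odds, screened women = 960/2864 = 0.3352
odds, unscreened women = 470/1013 = 0.4640
OR = 0.3352 / 0.4640 = 0.722

OR: 0.722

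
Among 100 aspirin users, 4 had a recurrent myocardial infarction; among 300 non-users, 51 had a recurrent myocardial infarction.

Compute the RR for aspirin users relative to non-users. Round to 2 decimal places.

RR: 0.24

risk, aspirin users = 4/100 = 0.04000
risk, non-users = 51/300 = 0.17000
RR = 0.04000 / 0.17000 = 0.24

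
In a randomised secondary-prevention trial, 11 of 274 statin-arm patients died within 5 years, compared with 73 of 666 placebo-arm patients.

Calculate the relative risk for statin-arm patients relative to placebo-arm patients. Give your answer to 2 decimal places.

risk, statin-arm patients = 11/274 = 0.04015
risk, placebo-arm patients = 73/666 = 0.10961
RR = 0.04015 / 0.10961 = 0.37

0.37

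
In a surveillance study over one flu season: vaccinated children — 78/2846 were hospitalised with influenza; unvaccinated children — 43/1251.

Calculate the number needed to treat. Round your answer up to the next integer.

risk, vaccinated children = 78/2846 = 0.027407
risk, unvaccinated children = 43/1251 = 0.034373
absolute risk difference = 0.006966
1 / 0.006966 = 143.554 → round up → 144

NNT ≈ 144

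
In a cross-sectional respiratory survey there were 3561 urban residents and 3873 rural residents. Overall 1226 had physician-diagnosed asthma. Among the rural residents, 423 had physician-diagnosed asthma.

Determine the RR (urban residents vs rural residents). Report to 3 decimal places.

urban residents with the outcome: 1226 − 423 = 803
urban residents without the outcome: 3561 − 803 = 2758
rural residents without the outcome: 3873 − 423 = 3450
risk, urban residents = 803/3561 = 0.2255
risk, rural residents = 423/3873 = 0.1092
RR = 0.2255 / 0.1092 = 2.065

RR: 2.065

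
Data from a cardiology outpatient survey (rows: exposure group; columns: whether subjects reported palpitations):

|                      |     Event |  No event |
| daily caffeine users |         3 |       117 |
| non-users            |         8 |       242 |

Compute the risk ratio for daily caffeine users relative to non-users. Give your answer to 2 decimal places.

risk, daily caffeine users = 3/120 = 0.02500
risk, non-users = 8/250 = 0.03200
RR = 0.02500 / 0.03200 = 0.78

RR ≈ 0.78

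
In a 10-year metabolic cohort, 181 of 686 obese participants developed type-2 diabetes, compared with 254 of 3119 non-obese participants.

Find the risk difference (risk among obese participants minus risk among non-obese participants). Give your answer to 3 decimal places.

RD: 0.182

risk, obese participants = 181/686 = 0.2638
risk, non-obese participants = 254/3119 = 0.0814
risk difference = 0.2638 − 0.0814 = 0.182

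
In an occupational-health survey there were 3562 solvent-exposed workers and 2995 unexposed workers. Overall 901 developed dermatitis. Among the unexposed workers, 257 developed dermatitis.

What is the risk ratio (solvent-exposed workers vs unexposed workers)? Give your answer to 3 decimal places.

solvent-exposed workers with the outcome: 901 − 257 = 644
solvent-exposed workers without the outcome: 3562 − 644 = 2918
unexposed workers without the outcome: 2995 − 257 = 2738
risk, solvent-exposed workers = 644/3562 = 0.1808
risk, unexposed workers = 257/2995 = 0.0858
RR = 0.1808 / 0.0858 = 2.107

2.107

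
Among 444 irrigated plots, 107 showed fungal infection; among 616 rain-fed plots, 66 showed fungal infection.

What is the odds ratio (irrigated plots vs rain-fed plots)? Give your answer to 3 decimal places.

OR = (107 × 550) / (337 × 66) = 58850/22242 ≈ 2.646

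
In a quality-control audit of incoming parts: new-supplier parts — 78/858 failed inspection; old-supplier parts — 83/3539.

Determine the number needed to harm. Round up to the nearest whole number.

risk, new-supplier parts = 78/858 = 0.090909
risk, old-supplier parts = 83/3539 = 0.023453
absolute risk difference = 0.067456
1 / 0.067456 = 14.824 → round up → 15

15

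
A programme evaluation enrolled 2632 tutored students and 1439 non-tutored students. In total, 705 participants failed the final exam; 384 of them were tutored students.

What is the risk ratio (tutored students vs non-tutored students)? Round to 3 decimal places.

0.654

tutored students without the outcome: 2632 − 384 = 2248
non-tutored students with the outcome: 705 − 384 = 321
non-tutored students without the outcome: 1439 − 321 = 1118
risk, tutored students = 384/2632 = 0.1459
risk, non-tutored students = 321/1439 = 0.2231
RR = 0.1459 / 0.2231 = 0.654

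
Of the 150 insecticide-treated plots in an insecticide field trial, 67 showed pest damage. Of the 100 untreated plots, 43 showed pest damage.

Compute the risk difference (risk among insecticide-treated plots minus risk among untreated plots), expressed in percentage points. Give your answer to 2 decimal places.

risk, insecticide-treated plots = 67/150 = 0.4467
risk, untreated plots = 43/100 = 0.4300
risk difference = 0.4467 − 0.4300 = 0.0167 → 1.67 percentage points

1.67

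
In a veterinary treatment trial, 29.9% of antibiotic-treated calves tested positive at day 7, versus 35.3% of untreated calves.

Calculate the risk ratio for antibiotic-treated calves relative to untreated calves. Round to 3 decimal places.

RR = 0.2990 / 0.3530 = 0.847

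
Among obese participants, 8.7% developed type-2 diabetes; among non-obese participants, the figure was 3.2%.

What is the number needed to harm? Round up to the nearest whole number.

absolute risk difference = 0.055000
1 / 0.055000 = 18.182 → round up → 19

NNH = 19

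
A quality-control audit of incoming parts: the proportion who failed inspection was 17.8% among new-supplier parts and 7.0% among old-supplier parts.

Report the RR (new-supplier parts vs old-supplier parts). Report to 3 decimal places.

RR = 0.1780 / 0.0700 = 2.543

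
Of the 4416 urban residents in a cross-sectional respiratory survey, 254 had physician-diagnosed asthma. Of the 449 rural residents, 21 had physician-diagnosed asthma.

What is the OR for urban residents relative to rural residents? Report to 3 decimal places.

OR = (254 × 428) / (4162 × 21) = 108712/87402 ≈ 1.244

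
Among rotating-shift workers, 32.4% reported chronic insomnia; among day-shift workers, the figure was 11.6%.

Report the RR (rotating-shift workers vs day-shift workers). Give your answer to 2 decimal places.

RR = 0.3240 / 0.1160 = 2.79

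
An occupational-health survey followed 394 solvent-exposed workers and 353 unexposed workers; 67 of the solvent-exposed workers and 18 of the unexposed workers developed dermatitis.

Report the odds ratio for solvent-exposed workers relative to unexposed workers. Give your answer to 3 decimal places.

OR = (67 × 335) / (327 × 18) = 22445/5886 ≈ 3.813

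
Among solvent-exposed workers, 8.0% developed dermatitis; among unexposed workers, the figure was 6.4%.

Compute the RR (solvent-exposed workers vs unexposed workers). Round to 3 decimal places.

RR = 0.0800 / 0.0640 = 1.250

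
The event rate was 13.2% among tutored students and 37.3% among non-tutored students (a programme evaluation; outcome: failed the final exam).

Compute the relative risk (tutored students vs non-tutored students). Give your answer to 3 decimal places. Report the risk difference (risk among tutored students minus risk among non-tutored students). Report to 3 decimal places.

RR = 0.354; RD = -0.241

RR = 0.1320 / 0.3730 = 0.354
risk difference = 0.1320 − 0.3730 = -0.241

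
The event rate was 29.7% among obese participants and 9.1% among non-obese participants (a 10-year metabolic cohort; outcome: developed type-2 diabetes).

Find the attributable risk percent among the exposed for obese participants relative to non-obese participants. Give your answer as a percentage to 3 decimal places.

AR% = (0.2970 − 0.0910) / 0.2970 = 0.6936 → 69.360%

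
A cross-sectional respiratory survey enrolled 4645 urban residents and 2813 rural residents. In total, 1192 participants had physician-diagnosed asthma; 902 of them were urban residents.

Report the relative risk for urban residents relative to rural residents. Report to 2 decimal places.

urban residents without the outcome: 4645 − 902 = 3743
rural residents with the outcome: 1192 − 902 = 290
rural residents without the outcome: 2813 − 290 = 2523
risk, urban residents = 902/4645 = 0.1942
risk, rural residents = 290/2813 = 0.1031
RR = 0.1942 / 0.1031 = 1.88

1.88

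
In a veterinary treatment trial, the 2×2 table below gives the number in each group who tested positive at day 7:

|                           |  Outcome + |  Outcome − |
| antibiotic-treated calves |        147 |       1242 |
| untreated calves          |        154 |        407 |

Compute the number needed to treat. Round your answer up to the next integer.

risk, antibiotic-treated calves = 147/1389 = 0.105832
risk, untreated calves = 154/561 = 0.274510
absolute risk difference = 0.168678
1 / 0.168678 = 5.928 → round up → 6

NNT = 6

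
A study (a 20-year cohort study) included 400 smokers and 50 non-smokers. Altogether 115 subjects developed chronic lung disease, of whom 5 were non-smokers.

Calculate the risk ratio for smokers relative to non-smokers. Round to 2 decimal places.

2.75

smokers with the outcome: 115 − 5 = 110
smokers without the outcome: 400 − 110 = 290
non-smokers without the outcome: 50 − 5 = 45
risk, smokers = 110/400 = 0.2750
risk, non-smokers = 5/50 = 0.1000
RR = 0.2750 / 0.1000 = 2.75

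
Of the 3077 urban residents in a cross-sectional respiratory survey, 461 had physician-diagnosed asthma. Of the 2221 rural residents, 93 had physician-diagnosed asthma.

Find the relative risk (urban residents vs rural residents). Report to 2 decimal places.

risk, urban residents = 461/3077 = 0.14982
risk, rural residents = 93/2221 = 0.04187
RR = 0.14982 / 0.04187 = 3.58

RR ≈ 3.58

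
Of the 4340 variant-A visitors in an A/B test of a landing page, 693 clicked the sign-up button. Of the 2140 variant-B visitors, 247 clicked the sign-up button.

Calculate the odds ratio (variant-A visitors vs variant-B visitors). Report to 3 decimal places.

1.456

odds, variant-A visitors = 693/3647 = 0.1900
odds, variant-B visitors = 247/1893 = 0.1305
OR = 0.1900 / 0.1305 = 1.456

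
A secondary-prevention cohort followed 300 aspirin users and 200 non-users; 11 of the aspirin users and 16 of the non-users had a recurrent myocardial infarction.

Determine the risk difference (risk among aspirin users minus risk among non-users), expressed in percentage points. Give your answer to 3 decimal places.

RD = -4.333

risk, aspirin users = 11/300 = 0.03667
risk, non-users = 16/200 = 0.08000
risk difference = 0.03667 − 0.08000 = -0.04333 → -4.333 percentage points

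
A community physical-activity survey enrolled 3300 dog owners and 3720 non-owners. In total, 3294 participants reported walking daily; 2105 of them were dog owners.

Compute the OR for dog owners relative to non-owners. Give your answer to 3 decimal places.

OR = 3.750

dog owners without the outcome: 3300 − 2105 = 1195
non-owners with the outcome: 3294 − 2105 = 1189
non-owners without the outcome: 3720 − 1189 = 2531
OR = (2105 × 2531) / (1195 × 1189) = 5327755/1420855 ≈ 3.750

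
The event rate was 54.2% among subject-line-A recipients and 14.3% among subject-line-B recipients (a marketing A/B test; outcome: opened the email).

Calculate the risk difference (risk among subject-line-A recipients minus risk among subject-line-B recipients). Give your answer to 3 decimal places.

risk difference = 0.5420 − 0.1430 = 0.399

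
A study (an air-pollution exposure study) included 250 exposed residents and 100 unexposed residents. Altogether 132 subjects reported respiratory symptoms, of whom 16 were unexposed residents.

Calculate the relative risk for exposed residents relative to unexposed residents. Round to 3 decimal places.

RR ≈ 2.900

exposed residents with the outcome: 132 − 16 = 116
exposed residents without the outcome: 250 − 116 = 134
unexposed residents without the outcome: 100 − 16 = 84
risk, exposed residents = 116/250 = 0.4640
risk, unexposed residents = 16/100 = 0.1600
RR = 0.4640 / 0.1600 = 2.900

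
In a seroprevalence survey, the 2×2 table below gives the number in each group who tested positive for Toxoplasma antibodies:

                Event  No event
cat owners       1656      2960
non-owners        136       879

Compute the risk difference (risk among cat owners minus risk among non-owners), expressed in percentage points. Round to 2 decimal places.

RD = 22.48

risk, cat owners = 1656/4616 = 0.3588
risk, non-owners = 136/1015 = 0.1340
risk difference = 0.3588 − 0.1340 = 0.2248 → 22.48 percentage points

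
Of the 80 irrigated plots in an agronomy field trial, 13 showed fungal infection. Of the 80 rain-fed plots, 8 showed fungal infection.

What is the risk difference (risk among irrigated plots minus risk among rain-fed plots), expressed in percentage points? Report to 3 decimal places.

RD: 6.250

risk, irrigated plots = 13/80 = 0.1625
risk, rain-fed plots = 8/80 = 0.1000
risk difference = 0.1625 − 0.1000 = 0.0625 → 6.250 percentage points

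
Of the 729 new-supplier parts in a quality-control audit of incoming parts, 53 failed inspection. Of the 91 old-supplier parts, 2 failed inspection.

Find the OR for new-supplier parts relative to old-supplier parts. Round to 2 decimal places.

OR = (53 × 89) / (676 × 2) = 4717/1352 ≈ 3.49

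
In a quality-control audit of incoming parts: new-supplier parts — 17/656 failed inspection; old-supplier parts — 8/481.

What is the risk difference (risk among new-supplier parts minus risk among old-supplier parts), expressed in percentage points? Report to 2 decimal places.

risk, new-supplier parts = 17/656 = 0.02591
risk, old-supplier parts = 8/481 = 0.01663
risk difference = 0.02591 − 0.01663 = 0.00928 → 0.93 percentage points

RD ≈ 0.93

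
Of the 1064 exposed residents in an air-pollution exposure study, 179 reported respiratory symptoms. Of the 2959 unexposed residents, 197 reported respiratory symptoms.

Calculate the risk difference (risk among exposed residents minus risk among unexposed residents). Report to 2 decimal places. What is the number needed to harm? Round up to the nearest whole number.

RD = 0.10; NNH = 10

risk, exposed residents = 179/1064 = 0.1682
risk, unexposed residents = 197/2959 = 0.0666
risk difference = 0.1682 − 0.0666 = 0.10
absolute risk difference = 0.101657
1 / 0.101657 = 9.837 → round up → 10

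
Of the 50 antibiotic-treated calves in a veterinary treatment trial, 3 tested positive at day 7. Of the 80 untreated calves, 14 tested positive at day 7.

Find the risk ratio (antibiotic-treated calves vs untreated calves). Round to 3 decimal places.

RR: 0.343

risk, antibiotic-treated calves = 3/50 = 0.0600
risk, untreated calves = 14/80 = 0.1750
RR = 0.0600 / 0.1750 = 0.343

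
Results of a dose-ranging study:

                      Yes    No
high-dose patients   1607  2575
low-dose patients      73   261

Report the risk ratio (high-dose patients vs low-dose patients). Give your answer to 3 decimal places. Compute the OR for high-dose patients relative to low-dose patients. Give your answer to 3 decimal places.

risk, high-dose patients = 1607/4182 = 0.3843
risk, low-dose patients = 73/334 = 0.2186
RR = 0.3843 / 0.2186 = 1.758
OR = (1607 × 261) / (2575 × 73) = 419427/187975 ≈ 2.231

RR = 1.758; OR = 2.231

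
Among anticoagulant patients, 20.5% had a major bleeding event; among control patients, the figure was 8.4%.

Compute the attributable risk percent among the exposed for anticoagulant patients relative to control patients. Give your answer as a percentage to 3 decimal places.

AR% = (0.2050 − 0.0840) / 0.2050 = 0.5902 → 59.024%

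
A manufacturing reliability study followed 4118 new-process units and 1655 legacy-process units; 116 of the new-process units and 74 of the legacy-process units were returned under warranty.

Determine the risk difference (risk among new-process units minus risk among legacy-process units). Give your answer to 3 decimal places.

risk, new-process units = 116/4118 = 0.02817
risk, legacy-process units = 74/1655 = 0.04471
risk difference = 0.02817 − 0.04471 = -0.017

-0.017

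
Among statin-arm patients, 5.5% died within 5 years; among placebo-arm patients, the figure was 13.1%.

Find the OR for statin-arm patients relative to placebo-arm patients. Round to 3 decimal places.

OR: 0.386

odds, statin-arm patients = 0.0550/0.9450 = 0.0582
odds, placebo-arm patients = 0.1310/0.8690 = 0.1507
OR = 0.0582 / 0.1507 = 0.386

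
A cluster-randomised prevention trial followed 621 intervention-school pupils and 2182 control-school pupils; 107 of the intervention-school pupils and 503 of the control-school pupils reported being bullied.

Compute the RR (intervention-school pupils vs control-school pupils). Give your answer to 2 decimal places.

risk, intervention-school pupils = 107/621 = 0.1723
risk, control-school pupils = 503/2182 = 0.2305
RR = 0.1723 / 0.2305 = 0.75

RR = 0.75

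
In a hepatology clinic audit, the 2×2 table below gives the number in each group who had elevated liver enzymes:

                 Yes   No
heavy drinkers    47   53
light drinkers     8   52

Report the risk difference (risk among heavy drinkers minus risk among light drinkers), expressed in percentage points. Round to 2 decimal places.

33.67

risk, heavy drinkers = 47/100 = 0.4700
risk, light drinkers = 8/60 = 0.1333
risk difference = 0.4700 − 0.1333 = 0.3367 → 33.67 percentage points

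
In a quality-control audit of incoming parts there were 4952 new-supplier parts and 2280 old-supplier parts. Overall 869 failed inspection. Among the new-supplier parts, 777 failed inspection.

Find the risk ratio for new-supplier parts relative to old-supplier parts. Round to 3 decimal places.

new-supplier parts without the outcome: 4952 − 777 = 4175
old-supplier parts with the outcome: 869 − 777 = 92
old-supplier parts without the outcome: 2280 − 92 = 2188
risk, new-supplier parts = 777/4952 = 0.15691
risk, old-supplier parts = 92/2280 = 0.04035
RR = 0.15691 / 0.04035 = 3.889

RR = 3.889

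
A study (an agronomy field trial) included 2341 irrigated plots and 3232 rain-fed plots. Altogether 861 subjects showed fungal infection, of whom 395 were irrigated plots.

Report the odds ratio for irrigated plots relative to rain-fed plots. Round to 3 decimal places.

1.205

irrigated plots without the outcome: 2341 − 395 = 1946
rain-fed plots with the outcome: 861 − 395 = 466
rain-fed plots without the outcome: 3232 − 466 = 2766
odds, irrigated plots = 395/1946 = 0.2030
odds, rain-fed plots = 466/2766 = 0.1685
OR = 0.2030 / 0.1685 = 1.205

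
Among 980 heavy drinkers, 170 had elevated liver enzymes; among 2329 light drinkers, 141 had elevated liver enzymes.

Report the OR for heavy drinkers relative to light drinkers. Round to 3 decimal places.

OR = (170 × 2188) / (810 × 141) = 371960/114210 ≈ 3.257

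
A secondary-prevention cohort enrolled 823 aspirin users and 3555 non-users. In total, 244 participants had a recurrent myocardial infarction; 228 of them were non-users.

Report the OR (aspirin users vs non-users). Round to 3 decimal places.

0.289

aspirin users with the outcome: 244 − 228 = 16
aspirin users without the outcome: 823 − 16 = 807
non-users without the outcome: 3555 − 228 = 3327
odds, aspirin users = 16/807 = 0.01983
odds, non-users = 228/3327 = 0.06853
OR = 0.01983 / 0.06853 = 0.289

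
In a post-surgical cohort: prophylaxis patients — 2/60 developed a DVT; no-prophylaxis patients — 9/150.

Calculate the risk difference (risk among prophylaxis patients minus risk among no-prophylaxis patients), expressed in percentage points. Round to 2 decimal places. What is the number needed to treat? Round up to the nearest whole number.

RD = -2.67; NNT = 38

risk, prophylaxis patients = 2/60 = 0.03333
risk, no-prophylaxis patients = 9/150 = 0.06000
risk difference = 0.03333 − 0.06000 = -0.02667 → -2.67 percentage points
absolute risk difference = 0.026667
1 / 0.026667 = 37.500 → round up → 38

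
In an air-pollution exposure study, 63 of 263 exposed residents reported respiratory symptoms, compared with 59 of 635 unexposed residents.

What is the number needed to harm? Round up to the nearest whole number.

risk, exposed residents = 63/263 = 0.239544
risk, unexposed residents = 59/635 = 0.092913
absolute risk difference = 0.146630
1 / 0.146630 = 6.820 → round up → 7

7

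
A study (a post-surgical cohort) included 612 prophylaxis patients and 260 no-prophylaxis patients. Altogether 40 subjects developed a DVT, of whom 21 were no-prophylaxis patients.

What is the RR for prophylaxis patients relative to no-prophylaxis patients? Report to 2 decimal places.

prophylaxis patients with the outcome: 40 − 21 = 19
prophylaxis patients without the outcome: 612 − 19 = 593
no-prophylaxis patients without the outcome: 260 − 21 = 239
risk, prophylaxis patients = 19/612 = 0.03105
risk, no-prophylaxis patients = 21/260 = 0.08077
RR = 0.03105 / 0.08077 = 0.38

0.38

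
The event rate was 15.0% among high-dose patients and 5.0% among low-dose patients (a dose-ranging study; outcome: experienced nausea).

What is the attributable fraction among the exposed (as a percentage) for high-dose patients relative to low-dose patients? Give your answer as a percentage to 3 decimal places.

AR% = (0.1500 − 0.0500) / 0.1500 = 0.6667 → 66.667%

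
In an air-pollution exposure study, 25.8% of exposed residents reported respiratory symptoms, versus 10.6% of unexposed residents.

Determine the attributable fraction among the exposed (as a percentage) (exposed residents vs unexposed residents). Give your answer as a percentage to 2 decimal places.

AR% = (0.2580 − 0.1060) / 0.2580 = 0.5891 → 58.91%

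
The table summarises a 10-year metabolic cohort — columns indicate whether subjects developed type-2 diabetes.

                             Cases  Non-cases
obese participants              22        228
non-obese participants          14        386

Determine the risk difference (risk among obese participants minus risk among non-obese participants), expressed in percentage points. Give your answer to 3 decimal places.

RD = 5.300

risk, obese participants = 22/250 = 0.08800
risk, non-obese participants = 14/400 = 0.03500
risk difference = 0.08800 − 0.03500 = 0.05300 → 5.300 percentage points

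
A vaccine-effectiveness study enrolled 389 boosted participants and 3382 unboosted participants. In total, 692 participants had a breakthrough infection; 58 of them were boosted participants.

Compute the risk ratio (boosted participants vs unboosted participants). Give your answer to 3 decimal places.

RR ≈ 0.795

boosted participants without the outcome: 389 − 58 = 331
unboosted participants with the outcome: 692 − 58 = 634
unboosted participants without the outcome: 3382 − 634 = 2748
risk, boosted participants = 58/389 = 0.1491
risk, unboosted participants = 634/3382 = 0.1875
RR = 0.1491 / 0.1875 = 0.795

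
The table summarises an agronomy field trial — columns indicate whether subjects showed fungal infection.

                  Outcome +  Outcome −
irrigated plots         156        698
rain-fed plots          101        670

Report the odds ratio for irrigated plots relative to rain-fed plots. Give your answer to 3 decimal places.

OR = (156 × 670) / (698 × 101) = 104520/70498 ≈ 1.483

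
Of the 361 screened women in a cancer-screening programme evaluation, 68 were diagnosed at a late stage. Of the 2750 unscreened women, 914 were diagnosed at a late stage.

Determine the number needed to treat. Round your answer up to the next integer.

7

risk, screened women = 68/361 = 0.188366
risk, unscreened women = 914/2750 = 0.332364
absolute risk difference = 0.143998
1 / 0.143998 = 6.945 → round up → 7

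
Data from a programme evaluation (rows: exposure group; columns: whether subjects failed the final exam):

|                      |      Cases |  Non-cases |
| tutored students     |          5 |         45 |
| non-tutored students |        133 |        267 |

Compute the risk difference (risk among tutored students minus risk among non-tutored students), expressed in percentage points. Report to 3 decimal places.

RD = -23.250

risk, tutored students = 5/50 = 0.1000
risk, non-tutored students = 133/400 = 0.3325
risk difference = 0.1000 − 0.3325 = -0.2325 → -23.250 percentage points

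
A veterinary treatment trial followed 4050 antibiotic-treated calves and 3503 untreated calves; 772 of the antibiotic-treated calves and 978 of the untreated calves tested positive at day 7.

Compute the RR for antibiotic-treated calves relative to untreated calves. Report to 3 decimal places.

risk, antibiotic-treated calves = 772/4050 = 0.1906
risk, untreated calves = 978/3503 = 0.2792
RR = 0.1906 / 0.2792 = 0.683

RR ≈ 0.683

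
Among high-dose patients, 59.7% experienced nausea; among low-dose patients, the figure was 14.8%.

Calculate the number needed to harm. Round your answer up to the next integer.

absolute risk difference = 0.449000
1 / 0.449000 = 2.227 → round up → 3

3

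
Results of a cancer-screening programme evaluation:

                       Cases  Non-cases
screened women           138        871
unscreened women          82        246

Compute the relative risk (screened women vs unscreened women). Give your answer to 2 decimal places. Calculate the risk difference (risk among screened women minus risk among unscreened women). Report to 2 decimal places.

risk, screened women = 138/1009 = 0.1368
risk, unscreened women = 82/328 = 0.2500
RR = 0.1368 / 0.2500 = 0.55
risk difference = 0.1368 − 0.2500 = -0.11

RR = 0.55; RD = -0.11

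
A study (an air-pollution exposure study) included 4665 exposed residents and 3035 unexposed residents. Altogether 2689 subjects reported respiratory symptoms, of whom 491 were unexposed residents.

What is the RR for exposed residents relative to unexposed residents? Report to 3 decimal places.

2.912

exposed residents with the outcome: 2689 − 491 = 2198
exposed residents without the outcome: 4665 − 2198 = 2467
unexposed residents without the outcome: 3035 − 491 = 2544
risk, exposed residents = 2198/4665 = 0.4712
risk, unexposed residents = 491/3035 = 0.1618
RR = 0.4712 / 0.1618 = 2.912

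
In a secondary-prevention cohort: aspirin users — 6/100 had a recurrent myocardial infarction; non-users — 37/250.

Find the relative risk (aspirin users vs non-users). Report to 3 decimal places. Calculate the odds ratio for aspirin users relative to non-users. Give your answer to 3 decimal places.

RR = 0.405; OR = 0.367

risk, aspirin users = 6/100 = 0.0600
risk, non-users = 37/250 = 0.1480
RR = 0.0600 / 0.1480 = 0.405
OR = (6 × 213) / (94 × 37) = 1278/3478 ≈ 0.367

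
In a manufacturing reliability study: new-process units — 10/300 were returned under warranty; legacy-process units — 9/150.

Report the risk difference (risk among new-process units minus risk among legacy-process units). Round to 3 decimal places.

risk, new-process units = 10/300 = 0.03333
risk, legacy-process units = 9/150 = 0.06000
risk difference = 0.03333 − 0.06000 = -0.027

RD = -0.027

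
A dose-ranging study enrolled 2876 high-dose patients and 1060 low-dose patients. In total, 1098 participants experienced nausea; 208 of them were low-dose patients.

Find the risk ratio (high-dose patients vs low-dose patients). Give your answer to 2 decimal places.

1.58

high-dose patients with the outcome: 1098 − 208 = 890
high-dose patients without the outcome: 2876 − 890 = 1986
low-dose patients without the outcome: 1060 − 208 = 852
risk, high-dose patients = 890/2876 = 0.3095
risk, low-dose patients = 208/1060 = 0.1962
RR = 0.3095 / 0.1962 = 1.58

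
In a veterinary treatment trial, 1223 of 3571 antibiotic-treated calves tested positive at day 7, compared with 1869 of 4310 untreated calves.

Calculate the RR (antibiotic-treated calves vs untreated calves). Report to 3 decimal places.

risk, antibiotic-treated calves = 1223/3571 = 0.3425
risk, untreated calves = 1869/4310 = 0.4336
RR = 0.3425 / 0.4336 = 0.790

RR ≈ 0.790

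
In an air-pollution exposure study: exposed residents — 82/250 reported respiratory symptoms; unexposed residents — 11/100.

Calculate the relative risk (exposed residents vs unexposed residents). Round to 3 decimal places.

2.982

risk, exposed residents = 82/250 = 0.3280
risk, unexposed residents = 11/100 = 0.1100
RR = 0.3280 / 0.1100 = 2.982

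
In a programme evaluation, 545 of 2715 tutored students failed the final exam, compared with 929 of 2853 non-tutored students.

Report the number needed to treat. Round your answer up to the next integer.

NNT = 9

risk, tutored students = 545/2715 = 0.200737
risk, non-tutored students = 929/2853 = 0.325622
absolute risk difference = 0.124886
1 / 0.124886 = 8.007 → round up → 9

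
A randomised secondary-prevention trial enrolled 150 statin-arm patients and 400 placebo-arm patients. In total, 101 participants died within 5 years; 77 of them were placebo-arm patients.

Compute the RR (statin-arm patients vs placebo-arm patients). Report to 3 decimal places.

statin-arm patients with the outcome: 101 − 77 = 24
statin-arm patients without the outcome: 150 − 24 = 126
placebo-arm patients without the outcome: 400 − 77 = 323
risk, statin-arm patients = 24/150 = 0.1600
risk, placebo-arm patients = 77/400 = 0.1925
RR = 0.1600 / 0.1925 = 0.831

0.831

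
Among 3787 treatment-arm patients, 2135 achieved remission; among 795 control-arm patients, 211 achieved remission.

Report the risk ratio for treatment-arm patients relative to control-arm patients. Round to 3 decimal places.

RR: 2.124

risk, treatment-arm patients = 2135/3787 = 0.5638
risk, control-arm patients = 211/795 = 0.2654
RR = 0.5638 / 0.2654 = 2.124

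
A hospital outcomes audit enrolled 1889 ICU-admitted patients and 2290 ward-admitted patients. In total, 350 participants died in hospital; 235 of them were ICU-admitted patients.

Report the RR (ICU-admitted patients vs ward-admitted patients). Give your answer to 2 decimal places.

RR ≈ 2.48

ICU-admitted patients without the outcome: 1889 − 235 = 1654
ward-admitted patients with the outcome: 350 − 235 = 115
ward-admitted patients without the outcome: 2290 − 115 = 2175
risk, ICU-admitted patients = 235/1889 = 0.1244
risk, ward-admitted patients = 115/2290 = 0.0502
RR = 0.1244 / 0.0502 = 2.48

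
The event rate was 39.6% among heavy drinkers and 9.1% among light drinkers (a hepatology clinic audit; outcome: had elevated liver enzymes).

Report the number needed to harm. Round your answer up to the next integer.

absolute risk difference = 0.305000
1 / 0.305000 = 3.279 → round up → 4

NNH = 4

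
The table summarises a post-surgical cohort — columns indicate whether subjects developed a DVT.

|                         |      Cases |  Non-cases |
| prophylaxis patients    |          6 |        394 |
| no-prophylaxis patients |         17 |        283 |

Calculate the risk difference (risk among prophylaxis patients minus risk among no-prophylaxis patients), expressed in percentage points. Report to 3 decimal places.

risk, prophylaxis patients = 6/400 = 0.01500
risk, no-prophylaxis patients = 17/300 = 0.05667
risk difference = 0.01500 − 0.05667 = -0.04167 → -4.167 percentage points

-4.167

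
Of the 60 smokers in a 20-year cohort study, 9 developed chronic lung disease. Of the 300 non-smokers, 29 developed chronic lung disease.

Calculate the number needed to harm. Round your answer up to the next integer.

risk, smokers = 9/60 = 0.150000
risk, non-smokers = 29/300 = 0.096667
absolute risk difference = 0.053333
1 / 0.053333 = 18.750 → round up → 19

19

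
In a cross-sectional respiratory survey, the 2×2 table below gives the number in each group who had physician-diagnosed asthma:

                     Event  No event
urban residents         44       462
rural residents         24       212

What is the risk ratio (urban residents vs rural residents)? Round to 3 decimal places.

risk, urban residents = 44/506 = 0.0870
risk, rural residents = 24/236 = 0.1017
RR = 0.0870 / 0.1017 = 0.855

0.855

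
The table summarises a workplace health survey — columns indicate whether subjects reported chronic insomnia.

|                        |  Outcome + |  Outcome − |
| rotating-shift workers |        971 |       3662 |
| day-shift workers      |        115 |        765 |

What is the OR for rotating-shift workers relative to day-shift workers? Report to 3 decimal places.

OR = (971 × 765) / (3662 × 115) = 742815/421130 ≈ 1.764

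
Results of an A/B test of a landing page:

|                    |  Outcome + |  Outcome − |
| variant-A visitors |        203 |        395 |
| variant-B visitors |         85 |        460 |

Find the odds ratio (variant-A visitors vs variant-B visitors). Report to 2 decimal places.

OR = (203 × 460) / (395 × 85) = 93380/33575 ≈ 2.78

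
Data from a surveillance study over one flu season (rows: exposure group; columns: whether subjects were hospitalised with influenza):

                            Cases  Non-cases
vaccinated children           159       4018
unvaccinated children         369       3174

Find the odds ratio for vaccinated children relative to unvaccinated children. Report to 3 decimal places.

odds, vaccinated children = 159/4018 = 0.03957
odds, unvaccinated children = 369/3174 = 0.11626
OR = 0.03957 / 0.11626 = 0.340

OR ≈ 0.340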